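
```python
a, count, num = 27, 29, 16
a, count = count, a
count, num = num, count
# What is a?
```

Trace (tracking a):
a, count, num = (27, 29, 16)  # -> a = 27, count = 29, num = 16
a, count = (count, a)  # -> a = 29, count = 27
count, num = (num, count)  # -> count = 16, num = 27

Answer: 29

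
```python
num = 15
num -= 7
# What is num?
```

Answer: 8

Derivation:
Trace (tracking num):
num = 15  # -> num = 15
num -= 7  # -> num = 8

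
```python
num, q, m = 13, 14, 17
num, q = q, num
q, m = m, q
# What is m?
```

Answer: 13

Derivation:
Trace (tracking m):
num, q, m = (13, 14, 17)  # -> num = 13, q = 14, m = 17
num, q = (q, num)  # -> num = 14, q = 13
q, m = (m, q)  # -> q = 17, m = 13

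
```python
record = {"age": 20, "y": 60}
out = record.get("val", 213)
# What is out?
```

Trace (tracking out):
record = {'age': 20, 'y': 60}  # -> record = {'age': 20, 'y': 60}
out = record.get('val', 213)  # -> out = 213

Answer: 213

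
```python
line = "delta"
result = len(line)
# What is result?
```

Trace (tracking result):
line = 'delta'  # -> line = 'delta'
result = len(line)  # -> result = 5

Answer: 5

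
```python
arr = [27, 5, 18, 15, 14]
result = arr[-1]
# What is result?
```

Answer: 14

Derivation:
Trace (tracking result):
arr = [27, 5, 18, 15, 14]  # -> arr = [27, 5, 18, 15, 14]
result = arr[-1]  # -> result = 14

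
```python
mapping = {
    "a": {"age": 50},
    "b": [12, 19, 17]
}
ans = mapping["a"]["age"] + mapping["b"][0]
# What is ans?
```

Trace (tracking ans):
mapping = {'a': {'age': 50}, 'b': [12, 19, 17]}  # -> mapping = {'a': {'age': 50}, 'b': [12, 19, 17]}
ans = mapping['a']['age'] + mapping['b'][0]  # -> ans = 62

Answer: 62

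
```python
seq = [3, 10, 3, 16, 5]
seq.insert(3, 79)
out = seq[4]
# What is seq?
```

Answer: [3, 10, 3, 79, 16, 5]

Derivation:
Trace (tracking seq):
seq = [3, 10, 3, 16, 5]  # -> seq = [3, 10, 3, 16, 5]
seq.insert(3, 79)  # -> seq = [3, 10, 3, 79, 16, 5]
out = seq[4]  # -> out = 16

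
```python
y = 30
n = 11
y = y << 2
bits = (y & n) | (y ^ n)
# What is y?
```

Answer: 120

Derivation:
Trace (tracking y):
y = 30  # -> y = 30
n = 11  # -> n = 11
y = y << 2  # -> y = 120
bits = y & n | y ^ n  # -> bits = 123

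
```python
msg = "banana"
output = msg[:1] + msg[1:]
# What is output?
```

Answer: 'banana'

Derivation:
Trace (tracking output):
msg = 'banana'  # -> msg = 'banana'
output = msg[:1] + msg[1:]  # -> output = 'banana'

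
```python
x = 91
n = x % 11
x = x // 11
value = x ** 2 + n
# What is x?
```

Answer: 8

Derivation:
Trace (tracking x):
x = 91  # -> x = 91
n = x % 11  # -> n = 3
x = x // 11  # -> x = 8
value = x ** 2 + n  # -> value = 67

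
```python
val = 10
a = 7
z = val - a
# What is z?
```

Answer: 3

Derivation:
Trace (tracking z):
val = 10  # -> val = 10
a = 7  # -> a = 7
z = val - a  # -> z = 3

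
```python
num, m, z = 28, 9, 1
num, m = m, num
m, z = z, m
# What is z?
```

Answer: 28

Derivation:
Trace (tracking z):
num, m, z = (28, 9, 1)  # -> num = 28, m = 9, z = 1
num, m = (m, num)  # -> num = 9, m = 28
m, z = (z, m)  # -> m = 1, z = 28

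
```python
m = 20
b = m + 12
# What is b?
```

Trace (tracking b):
m = 20  # -> m = 20
b = m + 12  # -> b = 32

Answer: 32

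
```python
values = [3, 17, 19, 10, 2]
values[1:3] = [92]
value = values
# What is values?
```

Answer: [3, 92, 10, 2]

Derivation:
Trace (tracking values):
values = [3, 17, 19, 10, 2]  # -> values = [3, 17, 19, 10, 2]
values[1:3] = [92]  # -> values = [3, 92, 10, 2]
value = values  # -> value = [3, 92, 10, 2]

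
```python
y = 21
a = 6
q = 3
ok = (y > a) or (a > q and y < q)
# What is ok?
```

Trace (tracking ok):
y = 21  # -> y = 21
a = 6  # -> a = 6
q = 3  # -> q = 3
ok = y > a or (a > q and y < q)  # -> ok = True

Answer: True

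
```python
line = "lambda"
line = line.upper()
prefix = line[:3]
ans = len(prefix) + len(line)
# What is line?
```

Trace (tracking line):
line = 'lambda'  # -> line = 'lambda'
line = line.upper()  # -> line = 'LAMBDA'
prefix = line[:3]  # -> prefix = 'LAM'
ans = len(prefix) + len(line)  # -> ans = 9

Answer: 'LAMBDA'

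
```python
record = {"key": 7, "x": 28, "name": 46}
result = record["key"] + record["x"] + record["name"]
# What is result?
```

Trace (tracking result):
record = {'key': 7, 'x': 28, 'name': 46}  # -> record = {'key': 7, 'x': 28, 'name': 46}
result = record['key'] + record['x'] + record['name']  # -> result = 81

Answer: 81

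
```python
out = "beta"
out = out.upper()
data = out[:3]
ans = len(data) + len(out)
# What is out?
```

Trace (tracking out):
out = 'beta'  # -> out = 'beta'
out = out.upper()  # -> out = 'BETA'
data = out[:3]  # -> data = 'BET'
ans = len(data) + len(out)  # -> ans = 7

Answer: 'BETA'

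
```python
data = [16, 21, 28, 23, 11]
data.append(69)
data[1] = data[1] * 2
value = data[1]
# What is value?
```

Answer: 42

Derivation:
Trace (tracking value):
data = [16, 21, 28, 23, 11]  # -> data = [16, 21, 28, 23, 11]
data.append(69)  # -> data = [16, 21, 28, 23, 11, 69]
data[1] = data[1] * 2  # -> data = [16, 42, 28, 23, 11, 69]
value = data[1]  # -> value = 42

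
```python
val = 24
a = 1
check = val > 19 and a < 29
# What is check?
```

Trace (tracking check):
val = 24  # -> val = 24
a = 1  # -> a = 1
check = val > 19 and a < 29  # -> check = True

Answer: True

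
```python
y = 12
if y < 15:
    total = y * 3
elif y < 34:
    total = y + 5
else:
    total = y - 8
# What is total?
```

Trace (tracking total):
y = 12  # -> y = 12
if y < 15:  # condition is True
    total = y * 3  # -> total = 36

Answer: 36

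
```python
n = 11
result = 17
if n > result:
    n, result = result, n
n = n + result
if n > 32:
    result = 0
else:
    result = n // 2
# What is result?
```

Answer: 14

Derivation:
Trace (tracking result):
n = 11  # -> n = 11
result = 17  # -> result = 17
if n > result:  # condition is False
n = n + result  # -> n = 28
if n > 32:  # condition is False
else:
    result = n // 2  # -> result = 14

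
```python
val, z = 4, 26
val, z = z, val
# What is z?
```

Answer: 4

Derivation:
Trace (tracking z):
val, z = (4, 26)  # -> val = 4, z = 26
val, z = (z, val)  # -> val = 26, z = 4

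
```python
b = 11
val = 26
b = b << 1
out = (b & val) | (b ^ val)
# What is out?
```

Trace (tracking out):
b = 11  # -> b = 11
val = 26  # -> val = 26
b = b << 1  # -> b = 22
out = b & val | b ^ val  # -> out = 30

Answer: 30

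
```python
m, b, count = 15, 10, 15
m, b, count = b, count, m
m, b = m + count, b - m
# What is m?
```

Answer: 25

Derivation:
Trace (tracking m):
m, b, count = (15, 10, 15)  # -> m = 15, b = 10, count = 15
m, b, count = (b, count, m)  # -> m = 10, b = 15, count = 15
m, b = (m + count, b - m)  # -> m = 25, b = 5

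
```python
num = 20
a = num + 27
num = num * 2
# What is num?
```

Answer: 40

Derivation:
Trace (tracking num):
num = 20  # -> num = 20
a = num + 27  # -> a = 47
num = num * 2  # -> num = 40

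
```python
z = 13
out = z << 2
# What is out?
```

Answer: 52

Derivation:
Trace (tracking out):
z = 13  # -> z = 13
out = z << 2  # -> out = 52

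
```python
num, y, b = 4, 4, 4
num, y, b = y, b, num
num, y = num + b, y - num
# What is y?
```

Trace (tracking y):
num, y, b = (4, 4, 4)  # -> num = 4, y = 4, b = 4
num, y, b = (y, b, num)  # -> num = 4, y = 4, b = 4
num, y = (num + b, y - num)  # -> num = 8, y = 0

Answer: 0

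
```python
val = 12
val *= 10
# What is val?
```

Trace (tracking val):
val = 12  # -> val = 12
val *= 10  # -> val = 120

Answer: 120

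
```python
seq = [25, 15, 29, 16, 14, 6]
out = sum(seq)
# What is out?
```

Answer: 105

Derivation:
Trace (tracking out):
seq = [25, 15, 29, 16, 14, 6]  # -> seq = [25, 15, 29, 16, 14, 6]
out = sum(seq)  # -> out = 105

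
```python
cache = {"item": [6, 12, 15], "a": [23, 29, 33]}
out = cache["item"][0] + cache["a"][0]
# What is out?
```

Answer: 29

Derivation:
Trace (tracking out):
cache = {'item': [6, 12, 15], 'a': [23, 29, 33]}  # -> cache = {'item': [6, 12, 15], 'a': [23, 29, 33]}
out = cache['item'][0] + cache['a'][0]  # -> out = 29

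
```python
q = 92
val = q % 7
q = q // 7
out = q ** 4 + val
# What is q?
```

Trace (tracking q):
q = 92  # -> q = 92
val = q % 7  # -> val = 1
q = q // 7  # -> q = 13
out = q ** 4 + val  # -> out = 28562

Answer: 13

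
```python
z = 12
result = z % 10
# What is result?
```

Trace (tracking result):
z = 12  # -> z = 12
result = z % 10  # -> result = 2

Answer: 2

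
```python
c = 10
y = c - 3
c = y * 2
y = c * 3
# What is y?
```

Answer: 42

Derivation:
Trace (tracking y):
c = 10  # -> c = 10
y = c - 3  # -> y = 7
c = y * 2  # -> c = 14
y = c * 3  # -> y = 42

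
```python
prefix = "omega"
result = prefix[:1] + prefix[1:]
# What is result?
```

Trace (tracking result):
prefix = 'omega'  # -> prefix = 'omega'
result = prefix[:1] + prefix[1:]  # -> result = 'omega'

Answer: 'omega'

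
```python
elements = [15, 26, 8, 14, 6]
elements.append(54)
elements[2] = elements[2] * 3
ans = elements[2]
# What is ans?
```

Answer: 24

Derivation:
Trace (tracking ans):
elements = [15, 26, 8, 14, 6]  # -> elements = [15, 26, 8, 14, 6]
elements.append(54)  # -> elements = [15, 26, 8, 14, 6, 54]
elements[2] = elements[2] * 3  # -> elements = [15, 26, 24, 14, 6, 54]
ans = elements[2]  # -> ans = 24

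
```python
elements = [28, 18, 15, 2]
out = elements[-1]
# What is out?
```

Trace (tracking out):
elements = [28, 18, 15, 2]  # -> elements = [28, 18, 15, 2]
out = elements[-1]  # -> out = 2

Answer: 2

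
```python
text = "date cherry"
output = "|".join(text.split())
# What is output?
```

Trace (tracking output):
text = 'date cherry'  # -> text = 'date cherry'
output = '|'.join(text.split())  # -> output = 'date|cherry'

Answer: 'date|cherry'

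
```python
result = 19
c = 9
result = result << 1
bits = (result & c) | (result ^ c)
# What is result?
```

Answer: 38

Derivation:
Trace (tracking result):
result = 19  # -> result = 19
c = 9  # -> c = 9
result = result << 1  # -> result = 38
bits = result & c | result ^ c  # -> bits = 47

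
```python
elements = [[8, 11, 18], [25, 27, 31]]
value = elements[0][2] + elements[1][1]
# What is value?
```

Answer: 45

Derivation:
Trace (tracking value):
elements = [[8, 11, 18], [25, 27, 31]]  # -> elements = [[8, 11, 18], [25, 27, 31]]
value = elements[0][2] + elements[1][1]  # -> value = 45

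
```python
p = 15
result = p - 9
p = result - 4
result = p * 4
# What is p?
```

Answer: 2

Derivation:
Trace (tracking p):
p = 15  # -> p = 15
result = p - 9  # -> result = 6
p = result - 4  # -> p = 2
result = p * 4  # -> result = 8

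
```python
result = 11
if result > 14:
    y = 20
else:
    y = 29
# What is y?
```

Answer: 29

Derivation:
Trace (tracking y):
result = 11  # -> result = 11
if result > 14:  # condition is False
else:
    y = 29  # -> y = 29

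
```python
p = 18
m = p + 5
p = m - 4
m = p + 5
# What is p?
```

Answer: 19

Derivation:
Trace (tracking p):
p = 18  # -> p = 18
m = p + 5  # -> m = 23
p = m - 4  # -> p = 19
m = p + 5  # -> m = 24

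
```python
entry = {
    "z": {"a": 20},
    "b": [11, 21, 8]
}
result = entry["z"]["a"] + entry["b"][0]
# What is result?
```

Answer: 31

Derivation:
Trace (tracking result):
entry = {'z': {'a': 20}, 'b': [11, 21, 8]}  # -> entry = {'z': {'a': 20}, 'b': [11, 21, 8]}
result = entry['z']['a'] + entry['b'][0]  # -> result = 31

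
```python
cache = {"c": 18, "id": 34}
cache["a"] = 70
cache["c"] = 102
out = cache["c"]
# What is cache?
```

Answer: {'c': 102, 'id': 34, 'a': 70}

Derivation:
Trace (tracking cache):
cache = {'c': 18, 'id': 34}  # -> cache = {'c': 18, 'id': 34}
cache['a'] = 70  # -> cache = {'c': 18, 'id': 34, 'a': 70}
cache['c'] = 102  # -> cache = {'c': 102, 'id': 34, 'a': 70}
out = cache['c']  # -> out = 102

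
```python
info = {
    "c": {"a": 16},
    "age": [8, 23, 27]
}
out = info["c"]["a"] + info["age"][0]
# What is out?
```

Answer: 24

Derivation:
Trace (tracking out):
info = {'c': {'a': 16}, 'age': [8, 23, 27]}  # -> info = {'c': {'a': 16}, 'age': [8, 23, 27]}
out = info['c']['a'] + info['age'][0]  # -> out = 24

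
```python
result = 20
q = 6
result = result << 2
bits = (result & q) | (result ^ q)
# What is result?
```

Answer: 80

Derivation:
Trace (tracking result):
result = 20  # -> result = 20
q = 6  # -> q = 6
result = result << 2  # -> result = 80
bits = result & q | result ^ q  # -> bits = 86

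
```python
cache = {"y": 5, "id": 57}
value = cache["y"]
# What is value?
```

Answer: 5

Derivation:
Trace (tracking value):
cache = {'y': 5, 'id': 57}  # -> cache = {'y': 5, 'id': 57}
value = cache['y']  # -> value = 5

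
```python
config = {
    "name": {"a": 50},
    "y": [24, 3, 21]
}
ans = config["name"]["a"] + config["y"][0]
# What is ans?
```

Answer: 74

Derivation:
Trace (tracking ans):
config = {'name': {'a': 50}, 'y': [24, 3, 21]}  # -> config = {'name': {'a': 50}, 'y': [24, 3, 21]}
ans = config['name']['a'] + config['y'][0]  # -> ans = 74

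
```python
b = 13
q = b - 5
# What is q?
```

Trace (tracking q):
b = 13  # -> b = 13
q = b - 5  # -> q = 8

Answer: 8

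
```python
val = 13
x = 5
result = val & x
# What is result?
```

Trace (tracking result):
val = 13  # -> val = 13
x = 5  # -> x = 5
result = val & x  # -> result = 5

Answer: 5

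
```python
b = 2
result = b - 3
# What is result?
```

Trace (tracking result):
b = 2  # -> b = 2
result = b - 3  # -> result = -1

Answer: -1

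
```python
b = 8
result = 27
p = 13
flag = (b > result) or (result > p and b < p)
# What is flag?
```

Answer: True

Derivation:
Trace (tracking flag):
b = 8  # -> b = 8
result = 27  # -> result = 27
p = 13  # -> p = 13
flag = b > result or (result > p and b < p)  # -> flag = True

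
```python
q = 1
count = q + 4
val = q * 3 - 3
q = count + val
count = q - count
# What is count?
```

Trace (tracking count):
q = 1  # -> q = 1
count = q + 4  # -> count = 5
val = q * 3 - 3  # -> val = 0
q = count + val  # -> q = 5
count = q - count  # -> count = 0

Answer: 0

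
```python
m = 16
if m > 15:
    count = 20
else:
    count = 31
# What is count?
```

Answer: 20

Derivation:
Trace (tracking count):
m = 16  # -> m = 16
if m > 15:  # condition is True
    count = 20  # -> count = 20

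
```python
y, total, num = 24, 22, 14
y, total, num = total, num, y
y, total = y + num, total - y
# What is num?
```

Answer: 24

Derivation:
Trace (tracking num):
y, total, num = (24, 22, 14)  # -> y = 24, total = 22, num = 14
y, total, num = (total, num, y)  # -> y = 22, total = 14, num = 24
y, total = (y + num, total - y)  # -> y = 46, total = -8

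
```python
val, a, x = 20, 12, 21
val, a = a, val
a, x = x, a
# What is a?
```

Answer: 21

Derivation:
Trace (tracking a):
val, a, x = (20, 12, 21)  # -> val = 20, a = 12, x = 21
val, a = (a, val)  # -> val = 12, a = 20
a, x = (x, a)  # -> a = 21, x = 20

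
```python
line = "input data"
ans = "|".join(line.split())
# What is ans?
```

Trace (tracking ans):
line = 'input data'  # -> line = 'input data'
ans = '|'.join(line.split())  # -> ans = 'input|data'

Answer: 'input|data'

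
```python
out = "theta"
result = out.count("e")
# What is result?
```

Answer: 1

Derivation:
Trace (tracking result):
out = 'theta'  # -> out = 'theta'
result = out.count('e')  # -> result = 1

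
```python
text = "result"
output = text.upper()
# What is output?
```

Trace (tracking output):
text = 'result'  # -> text = 'result'
output = text.upper()  # -> output = 'RESULT'

Answer: 'RESULT'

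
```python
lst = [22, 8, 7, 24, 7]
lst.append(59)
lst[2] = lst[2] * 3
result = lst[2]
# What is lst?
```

Trace (tracking lst):
lst = [22, 8, 7, 24, 7]  # -> lst = [22, 8, 7, 24, 7]
lst.append(59)  # -> lst = [22, 8, 7, 24, 7, 59]
lst[2] = lst[2] * 3  # -> lst = [22, 8, 21, 24, 7, 59]
result = lst[2]  # -> result = 21

Answer: [22, 8, 21, 24, 7, 59]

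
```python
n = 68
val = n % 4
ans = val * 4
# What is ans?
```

Trace (tracking ans):
n = 68  # -> n = 68
val = n % 4  # -> val = 0
ans = val * 4  # -> ans = 0

Answer: 0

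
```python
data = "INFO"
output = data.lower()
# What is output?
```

Trace (tracking output):
data = 'INFO'  # -> data = 'INFO'
output = data.lower()  # -> output = 'info'

Answer: 'info'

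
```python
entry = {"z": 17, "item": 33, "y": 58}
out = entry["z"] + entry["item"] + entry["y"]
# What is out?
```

Trace (tracking out):
entry = {'z': 17, 'item': 33, 'y': 58}  # -> entry = {'z': 17, 'item': 33, 'y': 58}
out = entry['z'] + entry['item'] + entry['y']  # -> out = 108

Answer: 108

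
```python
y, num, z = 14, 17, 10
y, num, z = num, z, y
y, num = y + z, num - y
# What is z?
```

Answer: 14

Derivation:
Trace (tracking z):
y, num, z = (14, 17, 10)  # -> y = 14, num = 17, z = 10
y, num, z = (num, z, y)  # -> y = 17, num = 10, z = 14
y, num = (y + z, num - y)  # -> y = 31, num = -7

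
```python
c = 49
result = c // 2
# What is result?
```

Answer: 24

Derivation:
Trace (tracking result):
c = 49  # -> c = 49
result = c // 2  # -> result = 24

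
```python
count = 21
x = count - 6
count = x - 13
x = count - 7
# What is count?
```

Answer: 2

Derivation:
Trace (tracking count):
count = 21  # -> count = 21
x = count - 6  # -> x = 15
count = x - 13  # -> count = 2
x = count - 7  # -> x = -5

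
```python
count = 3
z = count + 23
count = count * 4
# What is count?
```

Answer: 12

Derivation:
Trace (tracking count):
count = 3  # -> count = 3
z = count + 23  # -> z = 26
count = count * 4  # -> count = 12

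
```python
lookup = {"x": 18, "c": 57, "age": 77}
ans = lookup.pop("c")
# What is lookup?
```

Trace (tracking lookup):
lookup = {'x': 18, 'c': 57, 'age': 77}  # -> lookup = {'x': 18, 'c': 57, 'age': 77}
ans = lookup.pop('c')  # -> ans = 57

Answer: {'x': 18, 'age': 77}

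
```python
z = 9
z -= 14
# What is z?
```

Trace (tracking z):
z = 9  # -> z = 9
z -= 14  # -> z = -5

Answer: -5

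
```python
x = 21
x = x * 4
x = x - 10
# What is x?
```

Answer: 74

Derivation:
Trace (tracking x):
x = 21  # -> x = 21
x = x * 4  # -> x = 84
x = x - 10  # -> x = 74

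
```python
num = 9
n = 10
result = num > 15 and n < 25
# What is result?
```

Answer: False

Derivation:
Trace (tracking result):
num = 9  # -> num = 9
n = 10  # -> n = 10
result = num > 15 and n < 25  # -> result = False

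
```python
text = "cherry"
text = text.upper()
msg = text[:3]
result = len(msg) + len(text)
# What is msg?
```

Trace (tracking msg):
text = 'cherry'  # -> text = 'cherry'
text = text.upper()  # -> text = 'CHERRY'
msg = text[:3]  # -> msg = 'CHE'
result = len(msg) + len(text)  # -> result = 9

Answer: 'CHE'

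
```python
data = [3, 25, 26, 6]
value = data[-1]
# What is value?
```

Answer: 6

Derivation:
Trace (tracking value):
data = [3, 25, 26, 6]  # -> data = [3, 25, 26, 6]
value = data[-1]  # -> value = 6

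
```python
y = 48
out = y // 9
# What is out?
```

Trace (tracking out):
y = 48  # -> y = 48
out = y // 9  # -> out = 5

Answer: 5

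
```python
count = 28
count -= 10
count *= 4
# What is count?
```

Answer: 72

Derivation:
Trace (tracking count):
count = 28  # -> count = 28
count -= 10  # -> count = 18
count *= 4  # -> count = 72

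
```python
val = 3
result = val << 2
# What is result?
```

Answer: 12

Derivation:
Trace (tracking result):
val = 3  # -> val = 3
result = val << 2  # -> result = 12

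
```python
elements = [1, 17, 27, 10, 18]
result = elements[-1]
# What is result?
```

Answer: 18

Derivation:
Trace (tracking result):
elements = [1, 17, 27, 10, 18]  # -> elements = [1, 17, 27, 10, 18]
result = elements[-1]  # -> result = 18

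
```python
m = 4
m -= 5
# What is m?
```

Answer: -1

Derivation:
Trace (tracking m):
m = 4  # -> m = 4
m -= 5  # -> m = -1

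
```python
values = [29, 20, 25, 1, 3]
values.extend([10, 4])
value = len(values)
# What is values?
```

Trace (tracking values):
values = [29, 20, 25, 1, 3]  # -> values = [29, 20, 25, 1, 3]
values.extend([10, 4])  # -> values = [29, 20, 25, 1, 3, 10, 4]
value = len(values)  # -> value = 7

Answer: [29, 20, 25, 1, 3, 10, 4]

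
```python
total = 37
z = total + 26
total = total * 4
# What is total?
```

Trace (tracking total):
total = 37  # -> total = 37
z = total + 26  # -> z = 63
total = total * 4  # -> total = 148

Answer: 148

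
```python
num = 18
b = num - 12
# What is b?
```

Trace (tracking b):
num = 18  # -> num = 18
b = num - 12  # -> b = 6

Answer: 6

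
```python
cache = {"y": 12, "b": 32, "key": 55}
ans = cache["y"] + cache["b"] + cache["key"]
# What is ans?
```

Trace (tracking ans):
cache = {'y': 12, 'b': 32, 'key': 55}  # -> cache = {'y': 12, 'b': 32, 'key': 55}
ans = cache['y'] + cache['b'] + cache['key']  # -> ans = 99

Answer: 99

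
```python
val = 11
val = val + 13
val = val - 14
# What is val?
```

Trace (tracking val):
val = 11  # -> val = 11
val = val + 13  # -> val = 24
val = val - 14  # -> val = 10

Answer: 10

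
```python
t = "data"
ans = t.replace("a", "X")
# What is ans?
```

Answer: 'dXtX'

Derivation:
Trace (tracking ans):
t = 'data'  # -> t = 'data'
ans = t.replace('a', 'X')  # -> ans = 'dXtX'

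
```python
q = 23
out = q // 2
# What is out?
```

Answer: 11

Derivation:
Trace (tracking out):
q = 23  # -> q = 23
out = q // 2  # -> out = 11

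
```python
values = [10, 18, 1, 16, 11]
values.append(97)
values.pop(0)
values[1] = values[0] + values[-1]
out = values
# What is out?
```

Trace (tracking out):
values = [10, 18, 1, 16, 11]  # -> values = [10, 18, 1, 16, 11]
values.append(97)  # -> values = [10, 18, 1, 16, 11, 97]
values.pop(0)  # -> values = [18, 1, 16, 11, 97]
values[1] = values[0] + values[-1]  # -> values = [18, 115, 16, 11, 97]
out = values  # -> out = [18, 115, 16, 11, 97]

Answer: [18, 115, 16, 11, 97]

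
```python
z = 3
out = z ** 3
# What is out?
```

Answer: 27

Derivation:
Trace (tracking out):
z = 3  # -> z = 3
out = z ** 3  # -> out = 27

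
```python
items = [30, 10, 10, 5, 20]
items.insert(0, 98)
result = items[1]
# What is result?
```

Trace (tracking result):
items = [30, 10, 10, 5, 20]  # -> items = [30, 10, 10, 5, 20]
items.insert(0, 98)  # -> items = [98, 30, 10, 10, 5, 20]
result = items[1]  # -> result = 30

Answer: 30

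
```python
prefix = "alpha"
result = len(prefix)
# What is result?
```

Trace (tracking result):
prefix = 'alpha'  # -> prefix = 'alpha'
result = len(prefix)  # -> result = 5

Answer: 5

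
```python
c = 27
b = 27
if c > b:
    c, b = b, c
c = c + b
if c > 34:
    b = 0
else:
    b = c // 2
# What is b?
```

Trace (tracking b):
c = 27  # -> c = 27
b = 27  # -> b = 27
if c > b:  # condition is False
c = c + b  # -> c = 54
if c > 34:  # condition is True
    b = 0  # -> b = 0

Answer: 0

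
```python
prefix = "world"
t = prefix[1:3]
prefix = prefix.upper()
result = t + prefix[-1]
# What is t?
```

Trace (tracking t):
prefix = 'world'  # -> prefix = 'world'
t = prefix[1:3]  # -> t = 'or'
prefix = prefix.upper()  # -> prefix = 'WORLD'
result = t + prefix[-1]  # -> result = 'orD'

Answer: 'or'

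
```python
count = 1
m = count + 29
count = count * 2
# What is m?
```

Trace (tracking m):
count = 1  # -> count = 1
m = count + 29  # -> m = 30
count = count * 2  # -> count = 2

Answer: 30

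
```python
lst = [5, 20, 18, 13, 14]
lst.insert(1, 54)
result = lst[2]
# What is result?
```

Answer: 20

Derivation:
Trace (tracking result):
lst = [5, 20, 18, 13, 14]  # -> lst = [5, 20, 18, 13, 14]
lst.insert(1, 54)  # -> lst = [5, 54, 20, 18, 13, 14]
result = lst[2]  # -> result = 20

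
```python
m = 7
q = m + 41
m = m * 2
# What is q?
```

Answer: 48

Derivation:
Trace (tracking q):
m = 7  # -> m = 7
q = m + 41  # -> q = 48
m = m * 2  # -> m = 14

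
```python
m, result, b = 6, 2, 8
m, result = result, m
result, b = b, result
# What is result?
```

Answer: 8

Derivation:
Trace (tracking result):
m, result, b = (6, 2, 8)  # -> m = 6, result = 2, b = 8
m, result = (result, m)  # -> m = 2, result = 6
result, b = (b, result)  # -> result = 8, b = 6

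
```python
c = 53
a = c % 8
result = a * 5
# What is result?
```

Trace (tracking result):
c = 53  # -> c = 53
a = c % 8  # -> a = 5
result = a * 5  # -> result = 25

Answer: 25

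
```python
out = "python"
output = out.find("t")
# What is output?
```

Trace (tracking output):
out = 'python'  # -> out = 'python'
output = out.find('t')  # -> output = 2

Answer: 2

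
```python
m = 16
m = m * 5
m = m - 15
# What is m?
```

Answer: 65

Derivation:
Trace (tracking m):
m = 16  # -> m = 16
m = m * 5  # -> m = 80
m = m - 15  # -> m = 65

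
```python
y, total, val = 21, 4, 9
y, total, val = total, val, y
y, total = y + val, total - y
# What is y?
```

Trace (tracking y):
y, total, val = (21, 4, 9)  # -> y = 21, total = 4, val = 9
y, total, val = (total, val, y)  # -> y = 4, total = 9, val = 21
y, total = (y + val, total - y)  # -> y = 25, total = 5

Answer: 25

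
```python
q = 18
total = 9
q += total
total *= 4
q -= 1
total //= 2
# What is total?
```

Answer: 18

Derivation:
Trace (tracking total):
q = 18  # -> q = 18
total = 9  # -> total = 9
q += total  # -> q = 27
total *= 4  # -> total = 36
q -= 1  # -> q = 26
total //= 2  # -> total = 18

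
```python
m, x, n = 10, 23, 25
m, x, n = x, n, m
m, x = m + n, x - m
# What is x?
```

Trace (tracking x):
m, x, n = (10, 23, 25)  # -> m = 10, x = 23, n = 25
m, x, n = (x, n, m)  # -> m = 23, x = 25, n = 10
m, x = (m + n, x - m)  # -> m = 33, x = 2

Answer: 2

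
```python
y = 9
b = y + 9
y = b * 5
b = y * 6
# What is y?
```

Trace (tracking y):
y = 9  # -> y = 9
b = y + 9  # -> b = 18
y = b * 5  # -> y = 90
b = y * 6  # -> b = 540

Answer: 90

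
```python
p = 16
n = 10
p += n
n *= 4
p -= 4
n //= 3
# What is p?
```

Answer: 22

Derivation:
Trace (tracking p):
p = 16  # -> p = 16
n = 10  # -> n = 10
p += n  # -> p = 26
n *= 4  # -> n = 40
p -= 4  # -> p = 22
n //= 3  # -> n = 13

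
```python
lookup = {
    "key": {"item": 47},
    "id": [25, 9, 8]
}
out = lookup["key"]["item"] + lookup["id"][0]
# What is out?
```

Trace (tracking out):
lookup = {'key': {'item': 47}, 'id': [25, 9, 8]}  # -> lookup = {'key': {'item': 47}, 'id': [25, 9, 8]}
out = lookup['key']['item'] + lookup['id'][0]  # -> out = 72

Answer: 72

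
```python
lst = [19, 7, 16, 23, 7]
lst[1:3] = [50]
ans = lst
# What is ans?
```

Answer: [19, 50, 23, 7]

Derivation:
Trace (tracking ans):
lst = [19, 7, 16, 23, 7]  # -> lst = [19, 7, 16, 23, 7]
lst[1:3] = [50]  # -> lst = [19, 50, 23, 7]
ans = lst  # -> ans = [19, 50, 23, 7]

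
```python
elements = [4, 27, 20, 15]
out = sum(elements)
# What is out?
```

Trace (tracking out):
elements = [4, 27, 20, 15]  # -> elements = [4, 27, 20, 15]
out = sum(elements)  # -> out = 66

Answer: 66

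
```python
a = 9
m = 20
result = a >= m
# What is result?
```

Trace (tracking result):
a = 9  # -> a = 9
m = 20  # -> m = 20
result = a >= m  # -> result = False

Answer: False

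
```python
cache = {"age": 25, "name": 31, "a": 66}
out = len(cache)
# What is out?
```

Answer: 3

Derivation:
Trace (tracking out):
cache = {'age': 25, 'name': 31, 'a': 66}  # -> cache = {'age': 25, 'name': 31, 'a': 66}
out = len(cache)  # -> out = 3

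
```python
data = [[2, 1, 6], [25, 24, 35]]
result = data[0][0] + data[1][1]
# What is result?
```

Answer: 26

Derivation:
Trace (tracking result):
data = [[2, 1, 6], [25, 24, 35]]  # -> data = [[2, 1, 6], [25, 24, 35]]
result = data[0][0] + data[1][1]  # -> result = 26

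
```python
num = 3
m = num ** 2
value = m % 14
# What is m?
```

Answer: 9

Derivation:
Trace (tracking m):
num = 3  # -> num = 3
m = num ** 2  # -> m = 9
value = m % 14  # -> value = 9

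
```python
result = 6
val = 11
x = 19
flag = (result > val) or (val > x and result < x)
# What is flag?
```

Answer: False

Derivation:
Trace (tracking flag):
result = 6  # -> result = 6
val = 11  # -> val = 11
x = 19  # -> x = 19
flag = result > val or (val > x and result < x)  # -> flag = False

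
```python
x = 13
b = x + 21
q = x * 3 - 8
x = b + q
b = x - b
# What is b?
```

Answer: 31

Derivation:
Trace (tracking b):
x = 13  # -> x = 13
b = x + 21  # -> b = 34
q = x * 3 - 8  # -> q = 31
x = b + q  # -> x = 65
b = x - b  # -> b = 31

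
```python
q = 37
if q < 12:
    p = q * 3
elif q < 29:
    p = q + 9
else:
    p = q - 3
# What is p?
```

Answer: 34

Derivation:
Trace (tracking p):
q = 37  # -> q = 37
if q < 12:  # condition is False
elif q < 29:  # condition is False
else:
    p = q - 3  # -> p = 34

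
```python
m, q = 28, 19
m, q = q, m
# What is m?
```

Answer: 19

Derivation:
Trace (tracking m):
m, q = (28, 19)  # -> m = 28, q = 19
m, q = (q, m)  # -> m = 19, q = 28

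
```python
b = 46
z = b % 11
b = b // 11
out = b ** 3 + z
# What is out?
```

Answer: 66

Derivation:
Trace (tracking out):
b = 46  # -> b = 46
z = b % 11  # -> z = 2
b = b // 11  # -> b = 4
out = b ** 3 + z  # -> out = 66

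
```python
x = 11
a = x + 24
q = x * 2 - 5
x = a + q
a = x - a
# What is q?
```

Answer: 17

Derivation:
Trace (tracking q):
x = 11  # -> x = 11
a = x + 24  # -> a = 35
q = x * 2 - 5  # -> q = 17
x = a + q  # -> x = 52
a = x - a  # -> a = 17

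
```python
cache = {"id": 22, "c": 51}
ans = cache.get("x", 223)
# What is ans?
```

Answer: 223

Derivation:
Trace (tracking ans):
cache = {'id': 22, 'c': 51}  # -> cache = {'id': 22, 'c': 51}
ans = cache.get('x', 223)  # -> ans = 223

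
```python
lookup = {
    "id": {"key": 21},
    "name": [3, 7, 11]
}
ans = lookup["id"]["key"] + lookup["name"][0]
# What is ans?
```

Trace (tracking ans):
lookup = {'id': {'key': 21}, 'name': [3, 7, 11]}  # -> lookup = {'id': {'key': 21}, 'name': [3, 7, 11]}
ans = lookup['id']['key'] + lookup['name'][0]  # -> ans = 24

Answer: 24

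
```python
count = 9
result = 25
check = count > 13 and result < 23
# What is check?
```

Answer: False

Derivation:
Trace (tracking check):
count = 9  # -> count = 9
result = 25  # -> result = 25
check = count > 13 and result < 23  # -> check = False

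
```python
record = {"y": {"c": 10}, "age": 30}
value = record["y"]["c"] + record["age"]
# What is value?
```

Answer: 40

Derivation:
Trace (tracking value):
record = {'y': {'c': 10}, 'age': 30}  # -> record = {'y': {'c': 10}, 'age': 30}
value = record['y']['c'] + record['age']  # -> value = 40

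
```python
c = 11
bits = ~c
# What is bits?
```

Answer: -12

Derivation:
Trace (tracking bits):
c = 11  # -> c = 11
bits = ~c  # -> bits = -12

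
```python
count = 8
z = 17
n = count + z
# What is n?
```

Answer: 25

Derivation:
Trace (tracking n):
count = 8  # -> count = 8
z = 17  # -> z = 17
n = count + z  # -> n = 25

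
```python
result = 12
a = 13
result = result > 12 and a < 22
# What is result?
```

Trace (tracking result):
result = 12  # -> result = 12
a = 13  # -> a = 13
result = result > 12 and a < 22  # -> result = False

Answer: False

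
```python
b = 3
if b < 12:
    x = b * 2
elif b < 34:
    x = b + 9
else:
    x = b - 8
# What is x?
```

Trace (tracking x):
b = 3  # -> b = 3
if b < 12:  # condition is True
    x = b * 2  # -> x = 6

Answer: 6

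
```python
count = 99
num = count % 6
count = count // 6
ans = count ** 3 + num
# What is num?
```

Answer: 3

Derivation:
Trace (tracking num):
count = 99  # -> count = 99
num = count % 6  # -> num = 3
count = count // 6  # -> count = 16
ans = count ** 3 + num  # -> ans = 4099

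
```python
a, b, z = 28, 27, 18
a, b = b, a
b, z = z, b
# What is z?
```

Answer: 28

Derivation:
Trace (tracking z):
a, b, z = (28, 27, 18)  # -> a = 28, b = 27, z = 18
a, b = (b, a)  # -> a = 27, b = 28
b, z = (z, b)  # -> b = 18, z = 28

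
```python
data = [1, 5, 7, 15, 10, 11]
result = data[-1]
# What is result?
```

Answer: 11

Derivation:
Trace (tracking result):
data = [1, 5, 7, 15, 10, 11]  # -> data = [1, 5, 7, 15, 10, 11]
result = data[-1]  # -> result = 11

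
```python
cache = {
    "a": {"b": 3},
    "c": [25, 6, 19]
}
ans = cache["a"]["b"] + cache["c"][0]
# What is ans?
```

Trace (tracking ans):
cache = {'a': {'b': 3}, 'c': [25, 6, 19]}  # -> cache = {'a': {'b': 3}, 'c': [25, 6, 19]}
ans = cache['a']['b'] + cache['c'][0]  # -> ans = 28

Answer: 28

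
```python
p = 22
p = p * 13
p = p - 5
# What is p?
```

Answer: 281

Derivation:
Trace (tracking p):
p = 22  # -> p = 22
p = p * 13  # -> p = 286
p = p - 5  # -> p = 281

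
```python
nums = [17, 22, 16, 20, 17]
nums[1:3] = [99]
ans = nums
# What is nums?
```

Answer: [17, 99, 20, 17]

Derivation:
Trace (tracking nums):
nums = [17, 22, 16, 20, 17]  # -> nums = [17, 22, 16, 20, 17]
nums[1:3] = [99]  # -> nums = [17, 99, 20, 17]
ans = nums  # -> ans = [17, 99, 20, 17]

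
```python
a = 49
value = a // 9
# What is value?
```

Trace (tracking value):
a = 49  # -> a = 49
value = a // 9  # -> value = 5

Answer: 5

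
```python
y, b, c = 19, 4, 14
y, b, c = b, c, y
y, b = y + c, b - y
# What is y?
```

Trace (tracking y):
y, b, c = (19, 4, 14)  # -> y = 19, b = 4, c = 14
y, b, c = (b, c, y)  # -> y = 4, b = 14, c = 19
y, b = (y + c, b - y)  # -> y = 23, b = 10

Answer: 23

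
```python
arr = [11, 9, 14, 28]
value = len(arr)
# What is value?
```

Trace (tracking value):
arr = [11, 9, 14, 28]  # -> arr = [11, 9, 14, 28]
value = len(arr)  # -> value = 4

Answer: 4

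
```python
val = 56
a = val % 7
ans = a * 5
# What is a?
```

Trace (tracking a):
val = 56  # -> val = 56
a = val % 7  # -> a = 0
ans = a * 5  # -> ans = 0

Answer: 0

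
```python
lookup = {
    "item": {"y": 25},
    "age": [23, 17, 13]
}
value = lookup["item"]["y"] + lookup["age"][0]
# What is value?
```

Trace (tracking value):
lookup = {'item': {'y': 25}, 'age': [23, 17, 13]}  # -> lookup = {'item': {'y': 25}, 'age': [23, 17, 13]}
value = lookup['item']['y'] + lookup['age'][0]  # -> value = 48

Answer: 48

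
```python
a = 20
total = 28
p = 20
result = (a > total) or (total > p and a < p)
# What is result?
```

Trace (tracking result):
a = 20  # -> a = 20
total = 28  # -> total = 28
p = 20  # -> p = 20
result = a > total or (total > p and a < p)  # -> result = False

Answer: False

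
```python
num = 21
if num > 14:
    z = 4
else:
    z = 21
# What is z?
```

Answer: 4

Derivation:
Trace (tracking z):
num = 21  # -> num = 21
if num > 14:  # condition is True
    z = 4  # -> z = 4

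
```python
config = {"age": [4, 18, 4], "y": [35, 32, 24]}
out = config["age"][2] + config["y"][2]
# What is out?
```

Trace (tracking out):
config = {'age': [4, 18, 4], 'y': [35, 32, 24]}  # -> config = {'age': [4, 18, 4], 'y': [35, 32, 24]}
out = config['age'][2] + config['y'][2]  # -> out = 28

Answer: 28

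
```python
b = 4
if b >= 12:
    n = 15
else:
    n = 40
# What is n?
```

Trace (tracking n):
b = 4  # -> b = 4
if b >= 12:  # condition is False
else:
    n = 40  # -> n = 40

Answer: 40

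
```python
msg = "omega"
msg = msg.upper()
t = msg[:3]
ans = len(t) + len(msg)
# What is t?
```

Trace (tracking t):
msg = 'omega'  # -> msg = 'omega'
msg = msg.upper()  # -> msg = 'OMEGA'
t = msg[:3]  # -> t = 'OME'
ans = len(t) + len(msg)  # -> ans = 8

Answer: 'OME'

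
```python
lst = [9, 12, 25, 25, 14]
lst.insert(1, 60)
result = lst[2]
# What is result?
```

Answer: 12

Derivation:
Trace (tracking result):
lst = [9, 12, 25, 25, 14]  # -> lst = [9, 12, 25, 25, 14]
lst.insert(1, 60)  # -> lst = [9, 60, 12, 25, 25, 14]
result = lst[2]  # -> result = 12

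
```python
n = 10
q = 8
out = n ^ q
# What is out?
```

Trace (tracking out):
n = 10  # -> n = 10
q = 8  # -> q = 8
out = n ^ q  # -> out = 2

Answer: 2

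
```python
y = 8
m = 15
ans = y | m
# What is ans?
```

Trace (tracking ans):
y = 8  # -> y = 8
m = 15  # -> m = 15
ans = y | m  # -> ans = 15

Answer: 15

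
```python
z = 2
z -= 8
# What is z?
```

Trace (tracking z):
z = 2  # -> z = 2
z -= 8  # -> z = -6

Answer: -6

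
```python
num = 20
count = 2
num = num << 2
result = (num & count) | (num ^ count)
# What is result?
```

Trace (tracking result):
num = 20  # -> num = 20
count = 2  # -> count = 2
num = num << 2  # -> num = 80
result = num & count | num ^ count  # -> result = 82

Answer: 82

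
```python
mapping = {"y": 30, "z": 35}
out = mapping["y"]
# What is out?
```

Trace (tracking out):
mapping = {'y': 30, 'z': 35}  # -> mapping = {'y': 30, 'z': 35}
out = mapping['y']  # -> out = 30

Answer: 30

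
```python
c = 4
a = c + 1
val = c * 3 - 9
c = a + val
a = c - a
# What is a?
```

Answer: 3

Derivation:
Trace (tracking a):
c = 4  # -> c = 4
a = c + 1  # -> a = 5
val = c * 3 - 9  # -> val = 3
c = a + val  # -> c = 8
a = c - a  # -> a = 3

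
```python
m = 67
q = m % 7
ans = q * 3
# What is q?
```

Trace (tracking q):
m = 67  # -> m = 67
q = m % 7  # -> q = 4
ans = q * 3  # -> ans = 12

Answer: 4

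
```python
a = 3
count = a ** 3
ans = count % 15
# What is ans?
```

Trace (tracking ans):
a = 3  # -> a = 3
count = a ** 3  # -> count = 27
ans = count % 15  # -> ans = 12

Answer: 12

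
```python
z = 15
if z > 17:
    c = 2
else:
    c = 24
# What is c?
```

Trace (tracking c):
z = 15  # -> z = 15
if z > 17:  # condition is False
else:
    c = 24  # -> c = 24

Answer: 24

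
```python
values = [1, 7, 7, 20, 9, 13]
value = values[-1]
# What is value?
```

Trace (tracking value):
values = [1, 7, 7, 20, 9, 13]  # -> values = [1, 7, 7, 20, 9, 13]
value = values[-1]  # -> value = 13

Answer: 13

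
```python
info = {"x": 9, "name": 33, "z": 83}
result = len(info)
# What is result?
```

Trace (tracking result):
info = {'x': 9, 'name': 33, 'z': 83}  # -> info = {'x': 9, 'name': 33, 'z': 83}
result = len(info)  # -> result = 3

Answer: 3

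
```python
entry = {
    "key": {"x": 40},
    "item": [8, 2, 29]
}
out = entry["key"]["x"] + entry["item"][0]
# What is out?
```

Trace (tracking out):
entry = {'key': {'x': 40}, 'item': [8, 2, 29]}  # -> entry = {'key': {'x': 40}, 'item': [8, 2, 29]}
out = entry['key']['x'] + entry['item'][0]  # -> out = 48

Answer: 48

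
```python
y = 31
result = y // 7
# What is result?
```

Trace (tracking result):
y = 31  # -> y = 31
result = y // 7  # -> result = 4

Answer: 4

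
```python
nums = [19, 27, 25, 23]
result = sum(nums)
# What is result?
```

Answer: 94

Derivation:
Trace (tracking result):
nums = [19, 27, 25, 23]  # -> nums = [19, 27, 25, 23]
result = sum(nums)  # -> result = 94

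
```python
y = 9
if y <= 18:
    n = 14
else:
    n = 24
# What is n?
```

Trace (tracking n):
y = 9  # -> y = 9
if y <= 18:  # condition is True
    n = 14  # -> n = 14

Answer: 14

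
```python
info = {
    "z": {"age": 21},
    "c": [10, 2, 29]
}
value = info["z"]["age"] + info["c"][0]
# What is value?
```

Answer: 31

Derivation:
Trace (tracking value):
info = {'z': {'age': 21}, 'c': [10, 2, 29]}  # -> info = {'z': {'age': 21}, 'c': [10, 2, 29]}
value = info['z']['age'] + info['c'][0]  # -> value = 31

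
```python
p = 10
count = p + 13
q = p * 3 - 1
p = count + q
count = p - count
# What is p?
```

Trace (tracking p):
p = 10  # -> p = 10
count = p + 13  # -> count = 23
q = p * 3 - 1  # -> q = 29
p = count + q  # -> p = 52
count = p - count  # -> count = 29

Answer: 52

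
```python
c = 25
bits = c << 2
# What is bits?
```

Answer: 100

Derivation:
Trace (tracking bits):
c = 25  # -> c = 25
bits = c << 2  # -> bits = 100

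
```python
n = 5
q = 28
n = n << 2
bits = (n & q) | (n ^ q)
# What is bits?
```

Answer: 28

Derivation:
Trace (tracking bits):
n = 5  # -> n = 5
q = 28  # -> q = 28
n = n << 2  # -> n = 20
bits = n & q | n ^ q  # -> bits = 28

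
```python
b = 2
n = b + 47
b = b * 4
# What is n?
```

Answer: 49

Derivation:
Trace (tracking n):
b = 2  # -> b = 2
n = b + 47  # -> n = 49
b = b * 4  # -> b = 8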